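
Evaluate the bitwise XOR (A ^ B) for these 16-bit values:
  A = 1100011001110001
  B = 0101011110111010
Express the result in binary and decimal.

Apply ^ to each column (1 where bits differ):
  1100011001110001
^ 0101011110111010
------------------
  1001000111001011

Answer: 1001000111001011 (37323)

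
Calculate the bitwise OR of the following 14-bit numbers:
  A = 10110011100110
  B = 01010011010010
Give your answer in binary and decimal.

Apply | to each column (1 where either bit is 1):
  10110011100110
| 01010011010010
----------------
  11110011110110

Answer: 11110011110110 (15606)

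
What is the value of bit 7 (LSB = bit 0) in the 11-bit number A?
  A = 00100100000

Bit 7 is the 8th from the right.
  00100100000
     ^
That bit is 0.

Answer: 0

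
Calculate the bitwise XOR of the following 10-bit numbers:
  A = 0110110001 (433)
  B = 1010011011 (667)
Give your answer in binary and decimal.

Apply ^ to each column (1 where bits differ):
  0110110001
^ 1010011011
------------
  1100101010

Answer: 1100101010 (810)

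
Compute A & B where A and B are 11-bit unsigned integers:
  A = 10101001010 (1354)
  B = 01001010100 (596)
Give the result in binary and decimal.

Apply & to each column (1 only where both bits are 1):
  10101001010
& 01001010100
-------------
  00001000000

Answer: 00001000000 (64)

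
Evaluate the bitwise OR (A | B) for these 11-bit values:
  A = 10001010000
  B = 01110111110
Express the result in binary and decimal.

Apply | to each column (1 where either bit is 1):
  10001010000
| 01110111110
-------------
  11111111110

Answer: 11111111110 (2046)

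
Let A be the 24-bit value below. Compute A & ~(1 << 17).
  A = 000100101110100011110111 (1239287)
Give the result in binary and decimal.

Mask = ~(1 << 17) = 111111011111111111111111
Bit 17 of A is 1, so AND-ing with the mask clears it to 0.
  000100101110100011110111
& 111111011111111111111111
--------------------------
  000100001110100011110111

Answer: 000100001110100011110111 (1108215)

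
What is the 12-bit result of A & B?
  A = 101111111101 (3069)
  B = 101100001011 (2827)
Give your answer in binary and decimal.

Apply & to each column (1 only where both bits are 1):
  101111111101
& 101100001011
--------------
  101100001001

Answer: 101100001001 (2825)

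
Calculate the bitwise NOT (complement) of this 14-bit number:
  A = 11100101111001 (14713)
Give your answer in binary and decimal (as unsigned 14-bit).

Flip each bit (0->1, 1->0):
  11100101111001
  00011010000110

Answer: 00011010000110 (1670)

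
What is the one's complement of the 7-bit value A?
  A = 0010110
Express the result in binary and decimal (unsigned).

Flip each bit (0->1, 1->0):
  0010110
  1101001

Answer: 1101001 (105)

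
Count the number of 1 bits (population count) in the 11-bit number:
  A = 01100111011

01100111011
1-bits at positions (from bit 0 = LSB): 0, 1, 3, 4, 5, 8, 9
Count = 7

Answer: 7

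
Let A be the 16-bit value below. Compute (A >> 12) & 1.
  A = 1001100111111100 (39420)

Bit 12 is the 13th from the right.
  1001100111111100
     ^
That bit is 1.

Answer: 1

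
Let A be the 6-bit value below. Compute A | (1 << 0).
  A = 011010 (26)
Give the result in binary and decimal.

Mask = 1 << 0 = 000001
Bit 0 of A is 0, so OR-ing with the mask flips it to 1.
  011010
| 000001
--------
  011011

Answer: 011011 (27)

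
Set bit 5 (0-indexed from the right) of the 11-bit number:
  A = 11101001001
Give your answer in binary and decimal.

Mask = 1 << 5 = 00000100000
Bit 5 of A is 0, so OR-ing with the mask flips it to 1.
  11101001001
| 00000100000
-------------
  11101101001

Answer: 11101101001 (1897)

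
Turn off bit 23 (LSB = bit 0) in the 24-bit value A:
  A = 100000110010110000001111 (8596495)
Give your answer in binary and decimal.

Mask = ~(1 << 23) = 011111111111111111111111
Bit 23 of A is 1, so AND-ing with the mask clears it to 0.
  100000110010110000001111
& 011111111111111111111111
--------------------------
  000000110010110000001111

Answer: 000000110010110000001111 (207887)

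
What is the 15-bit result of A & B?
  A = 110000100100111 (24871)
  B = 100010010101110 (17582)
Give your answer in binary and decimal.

Apply & to each column (1 only where both bits are 1):
  110000100100111
& 100010010101110
-----------------
  100000000100110

Answer: 100000000100110 (16422)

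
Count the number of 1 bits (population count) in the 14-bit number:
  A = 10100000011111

10100000011111
1-bits at positions (from bit 0 = LSB): 0, 1, 2, 3, 4, 11, 13
Count = 7

Answer: 7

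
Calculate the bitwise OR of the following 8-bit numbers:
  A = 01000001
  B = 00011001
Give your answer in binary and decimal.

Apply | to each column (1 where either bit is 1):
  01000001
| 00011001
----------
  01011001

Answer: 01011001 (89)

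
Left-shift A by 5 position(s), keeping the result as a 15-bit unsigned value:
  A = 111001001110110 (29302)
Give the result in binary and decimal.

Shift left by 5: drop the top 5 bit(s), append 5 zero(s) on the right.
  111001001110110  ->  discard [11100], keep [1001110110], append 00000
= 100111011000000

Answer: 100111011000000 (20160)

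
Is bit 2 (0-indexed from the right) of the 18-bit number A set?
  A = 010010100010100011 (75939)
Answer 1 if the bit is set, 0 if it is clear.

Bit 2 is the 3rd from the right.
  010010100010100011
                 ^
That bit is 0.

Answer: 0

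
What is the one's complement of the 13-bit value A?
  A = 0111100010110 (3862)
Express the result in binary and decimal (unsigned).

Flip each bit (0->1, 1->0):
  0111100010110
  1000011101001

Answer: 1000011101001 (4329)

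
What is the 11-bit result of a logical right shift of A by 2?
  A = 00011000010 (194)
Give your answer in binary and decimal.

Logical shift right by 2: drop the bottom 2 bit(s), prepend 2 zero(s) on the left.
  00011000010  ->  keep [000110000], discard [10], prepend 00
= 00000110000

Answer: 00000110000 (48)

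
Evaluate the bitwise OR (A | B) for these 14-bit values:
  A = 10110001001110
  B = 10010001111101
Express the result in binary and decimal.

Apply | to each column (1 where either bit is 1):
  10110001001110
| 10010001111101
----------------
  10110001111111

Answer: 10110001111111 (11391)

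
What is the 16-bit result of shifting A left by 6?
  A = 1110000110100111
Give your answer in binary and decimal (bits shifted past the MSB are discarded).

Shift left by 6: drop the top 6 bit(s), append 6 zero(s) on the right.
  1110000110100111  ->  discard [111000], keep [0110100111], append 000000
= 0110100111000000

Answer: 0110100111000000 (27072)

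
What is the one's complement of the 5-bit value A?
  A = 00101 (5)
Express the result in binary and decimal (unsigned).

Flip each bit (0->1, 1->0):
  00101
  11010

Answer: 11010 (26)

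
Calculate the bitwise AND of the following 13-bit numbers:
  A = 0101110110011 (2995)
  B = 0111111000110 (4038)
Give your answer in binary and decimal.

Apply & to each column (1 only where both bits are 1):
  0101110110011
& 0111111000110
---------------
  0101110000010

Answer: 0101110000010 (2946)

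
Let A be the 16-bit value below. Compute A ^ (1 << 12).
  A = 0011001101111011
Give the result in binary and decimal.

Mask = 1 << 12 = 0001000000000000
Bit 12 of A is 1; XOR with the mask flips it to 0.
  0011001101111011
^ 0001000000000000
------------------
  0010001101111011

Answer: 0010001101111011 (9083)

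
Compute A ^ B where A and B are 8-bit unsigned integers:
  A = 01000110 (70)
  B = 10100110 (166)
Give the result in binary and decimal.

Apply ^ to each column (1 where bits differ):
  01000110
^ 10100110
----------
  11100000

Answer: 11100000 (224)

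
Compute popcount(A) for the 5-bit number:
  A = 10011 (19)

10011
1-bits at positions (from bit 0 = LSB): 0, 1, 4
Count = 3

Answer: 3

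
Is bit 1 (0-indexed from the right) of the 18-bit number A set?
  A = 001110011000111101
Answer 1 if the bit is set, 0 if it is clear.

Bit 1 is the 2nd from the right.
  001110011000111101
                  ^
That bit is 0.

Answer: 0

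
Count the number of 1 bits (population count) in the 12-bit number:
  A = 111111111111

111111111111
1-bits at positions (from bit 0 = LSB): 0, 1, 2, 3, 4, 5, 6, 7, 8, 9, 10, 11
Count = 12

Answer: 12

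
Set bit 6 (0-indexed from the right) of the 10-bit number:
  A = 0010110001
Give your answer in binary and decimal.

Mask = 1 << 6 = 0001000000
Bit 6 of A is 0, so OR-ing with the mask flips it to 1.
  0010110001
| 0001000000
------------
  0011110001

Answer: 0011110001 (241)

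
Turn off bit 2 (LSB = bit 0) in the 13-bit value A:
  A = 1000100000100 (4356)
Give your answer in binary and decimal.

Mask = ~(1 << 2) = 1111111111011
Bit 2 of A is 1, so AND-ing with the mask clears it to 0.
  1000100000100
& 1111111111011
---------------
  1000100000000

Answer: 1000100000000 (4352)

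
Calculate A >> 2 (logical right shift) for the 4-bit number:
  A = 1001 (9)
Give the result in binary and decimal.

Logical shift right by 2: drop the bottom 2 bit(s), prepend 2 zero(s) on the left.
  1001  ->  keep [10], discard [01], prepend 00
= 0010

Answer: 0010 (2)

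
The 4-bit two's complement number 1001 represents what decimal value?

MSB is 1, so the value is negative. Find the magnitude:
1. Invert bits:  0110
2. Add 1:        0111  = 7
3. Apply sign:   -7

Answer: -7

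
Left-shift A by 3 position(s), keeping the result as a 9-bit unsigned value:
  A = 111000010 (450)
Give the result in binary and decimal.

Shift left by 3: drop the top 3 bit(s), append 3 zero(s) on the right.
  111000010  ->  discard [111], keep [000010], append 000
= 000010000

Answer: 000010000 (16)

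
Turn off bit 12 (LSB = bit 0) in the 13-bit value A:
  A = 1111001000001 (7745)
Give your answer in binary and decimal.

Mask = ~(1 << 12) = 0111111111111
Bit 12 of A is 1, so AND-ing with the mask clears it to 0.
  1111001000001
& 0111111111111
---------------
  0111001000001

Answer: 0111001000001 (3649)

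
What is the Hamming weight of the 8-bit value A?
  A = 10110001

10110001
1-bits at positions (from bit 0 = LSB): 0, 4, 5, 7
Count = 4

Answer: 4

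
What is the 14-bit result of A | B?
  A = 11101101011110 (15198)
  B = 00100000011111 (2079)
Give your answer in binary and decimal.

Apply | to each column (1 where either bit is 1):
  11101101011110
| 00100000011111
----------------
  11101101011111

Answer: 11101101011111 (15199)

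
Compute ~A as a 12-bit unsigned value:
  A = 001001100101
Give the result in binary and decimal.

Flip each bit (0->1, 1->0):
  001001100101
  110110011010

Answer: 110110011010 (3482)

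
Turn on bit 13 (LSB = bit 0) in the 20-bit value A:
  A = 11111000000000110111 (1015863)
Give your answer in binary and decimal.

Mask = 1 << 13 = 00000010000000000000
Bit 13 of A is 0, so OR-ing with the mask flips it to 1.
  11111000000000110111
| 00000010000000000000
----------------------
  11111010000000110111

Answer: 11111010000000110111 (1024055)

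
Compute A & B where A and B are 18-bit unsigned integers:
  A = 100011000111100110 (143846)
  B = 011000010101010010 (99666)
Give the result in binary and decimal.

Apply & to each column (1 only where both bits are 1):
  100011000111100110
& 011000010101010010
--------------------
  000000000101000010

Answer: 000000000101000010 (322)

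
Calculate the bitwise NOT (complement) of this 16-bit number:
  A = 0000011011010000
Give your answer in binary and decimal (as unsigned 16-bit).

Flip each bit (0->1, 1->0):
  0000011011010000
  1111100100101111

Answer: 1111100100101111 (63791)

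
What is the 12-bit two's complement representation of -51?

1. Binary of +51:  000000110011
2. Invert bits:     111111001100
3. Add 1:           111111001101

Answer: 111111001101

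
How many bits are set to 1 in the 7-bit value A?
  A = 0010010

0010010
1-bits at positions (from bit 0 = LSB): 1, 4
Count = 2

Answer: 2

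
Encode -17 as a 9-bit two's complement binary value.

1. Binary of +17:  000010001
2. Invert bits:     111101110
3. Add 1:           111101111

Answer: 111101111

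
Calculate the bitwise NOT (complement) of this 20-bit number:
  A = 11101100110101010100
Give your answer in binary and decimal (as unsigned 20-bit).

Flip each bit (0->1, 1->0):
  11101100110101010100
  00010011001010101011

Answer: 00010011001010101011 (78507)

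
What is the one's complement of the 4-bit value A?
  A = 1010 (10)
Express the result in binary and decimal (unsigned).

Flip each bit (0->1, 1->0):
  1010
  0101

Answer: 0101 (5)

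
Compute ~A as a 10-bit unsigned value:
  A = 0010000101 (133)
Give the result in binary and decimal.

Flip each bit (0->1, 1->0):
  0010000101
  1101111010

Answer: 1101111010 (890)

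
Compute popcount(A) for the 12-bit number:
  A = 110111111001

110111111001
1-bits at positions (from bit 0 = LSB): 0, 3, 4, 5, 6, 7, 8, 10, 11
Count = 9

Answer: 9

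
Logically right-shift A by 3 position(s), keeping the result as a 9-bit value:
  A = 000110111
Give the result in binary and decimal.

Logical shift right by 3: drop the bottom 3 bit(s), prepend 3 zero(s) on the left.
  000110111  ->  keep [000110], discard [111], prepend 000
= 000000110

Answer: 000000110 (6)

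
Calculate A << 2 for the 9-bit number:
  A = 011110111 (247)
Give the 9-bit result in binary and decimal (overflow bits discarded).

Shift left by 2: drop the top 2 bit(s), append 2 zero(s) on the right.
  011110111  ->  discard [01], keep [1110111], append 00
= 111011100

Answer: 111011100 (476)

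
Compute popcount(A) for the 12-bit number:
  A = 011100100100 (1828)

011100100100
1-bits at positions (from bit 0 = LSB): 2, 5, 8, 9, 10
Count = 5

Answer: 5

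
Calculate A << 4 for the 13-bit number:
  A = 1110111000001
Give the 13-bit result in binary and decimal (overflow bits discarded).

Shift left by 4: drop the top 4 bit(s), append 4 zero(s) on the right.
  1110111000001  ->  discard [1110], keep [111000001], append 0000
= 1110000010000

Answer: 1110000010000 (7184)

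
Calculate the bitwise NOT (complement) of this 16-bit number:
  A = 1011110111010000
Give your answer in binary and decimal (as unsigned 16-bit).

Flip each bit (0->1, 1->0):
  1011110111010000
  0100001000101111

Answer: 0100001000101111 (16943)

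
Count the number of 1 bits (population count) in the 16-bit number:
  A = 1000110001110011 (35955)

1000110001110011
1-bits at positions (from bit 0 = LSB): 0, 1, 4, 5, 6, 10, 11, 15
Count = 8

Answer: 8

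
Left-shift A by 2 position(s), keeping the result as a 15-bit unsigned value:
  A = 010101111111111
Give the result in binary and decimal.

Shift left by 2: drop the top 2 bit(s), append 2 zero(s) on the right.
  010101111111111  ->  discard [01], keep [0101111111111], append 00
= 010111111111100

Answer: 010111111111100 (12284)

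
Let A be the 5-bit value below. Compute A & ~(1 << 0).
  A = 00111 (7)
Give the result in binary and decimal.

Mask = ~(1 << 0) = 11110
Bit 0 of A is 1, so AND-ing with the mask clears it to 0.
  00111
& 11110
-------
  00110

Answer: 00110 (6)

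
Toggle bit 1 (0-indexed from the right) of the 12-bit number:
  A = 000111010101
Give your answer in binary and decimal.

Mask = 1 << 1 = 000000000010
Bit 1 of A is 0; XOR with the mask flips it to 1.
  000111010101
^ 000000000010
--------------
  000111010111

Answer: 000111010111 (471)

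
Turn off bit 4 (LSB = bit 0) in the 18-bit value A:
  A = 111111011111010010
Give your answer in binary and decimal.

Mask = ~(1 << 4) = 111111111111101111
Bit 4 of A is 1, so AND-ing with the mask clears it to 0.
  111111011111010010
& 111111111111101111
--------------------
  111111011111000010

Answer: 111111011111000010 (260034)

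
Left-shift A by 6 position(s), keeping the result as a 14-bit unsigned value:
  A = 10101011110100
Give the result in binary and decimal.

Shift left by 6: drop the top 6 bit(s), append 6 zero(s) on the right.
  10101011110100  ->  discard [101010], keep [11110100], append 000000
= 11110100000000

Answer: 11110100000000 (15616)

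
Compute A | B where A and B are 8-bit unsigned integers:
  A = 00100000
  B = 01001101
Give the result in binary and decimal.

Apply | to each column (1 where either bit is 1):
  00100000
| 01001101
----------
  01101101

Answer: 01101101 (109)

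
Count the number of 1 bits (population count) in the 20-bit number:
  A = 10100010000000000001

10100010000000000001
1-bits at positions (from bit 0 = LSB): 0, 13, 17, 19
Count = 4

Answer: 4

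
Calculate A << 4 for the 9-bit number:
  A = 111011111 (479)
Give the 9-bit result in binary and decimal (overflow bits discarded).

Shift left by 4: drop the top 4 bit(s), append 4 zero(s) on the right.
  111011111  ->  discard [1110], keep [11111], append 0000
= 111110000

Answer: 111110000 (496)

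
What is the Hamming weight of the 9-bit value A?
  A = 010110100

010110100
1-bits at positions (from bit 0 = LSB): 2, 4, 5, 7
Count = 4

Answer: 4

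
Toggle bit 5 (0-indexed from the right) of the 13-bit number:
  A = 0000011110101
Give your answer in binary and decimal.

Mask = 1 << 5 = 0000000100000
Bit 5 of A is 1; XOR with the mask flips it to 0.
  0000011110101
^ 0000000100000
---------------
  0000011010101

Answer: 0000011010101 (213)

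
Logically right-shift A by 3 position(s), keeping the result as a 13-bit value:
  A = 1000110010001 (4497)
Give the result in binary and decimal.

Logical shift right by 3: drop the bottom 3 bit(s), prepend 3 zero(s) on the left.
  1000110010001  ->  keep [1000110010], discard [001], prepend 000
= 0001000110010

Answer: 0001000110010 (562)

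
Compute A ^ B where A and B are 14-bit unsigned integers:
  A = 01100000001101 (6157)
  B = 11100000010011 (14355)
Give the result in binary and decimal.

Apply ^ to each column (1 where bits differ):
  01100000001101
^ 11100000010011
----------------
  10000000011110

Answer: 10000000011110 (8222)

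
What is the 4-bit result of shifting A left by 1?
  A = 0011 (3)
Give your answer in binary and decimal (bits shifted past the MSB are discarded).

Shift left by 1: drop the top 1 bit(s), append 1 zero(s) on the right.
  0011  ->  discard [0], keep [011], append 0
= 0110

Answer: 0110 (6)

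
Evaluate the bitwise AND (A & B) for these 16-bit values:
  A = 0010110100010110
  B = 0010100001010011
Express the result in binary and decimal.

Apply & to each column (1 only where both bits are 1):
  0010110100010110
& 0010100001010011
------------------
  0010100000010010

Answer: 0010100000010010 (10258)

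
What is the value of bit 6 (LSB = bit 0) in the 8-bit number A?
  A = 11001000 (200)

Bit 6 is the 7th from the right.
  11001000
   ^
That bit is 1.

Answer: 1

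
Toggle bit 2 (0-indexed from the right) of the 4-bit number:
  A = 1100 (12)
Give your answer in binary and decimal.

Mask = 1 << 2 = 0100
Bit 2 of A is 1; XOR with the mask flips it to 0.
  1100
^ 0100
------
  1000

Answer: 1000 (8)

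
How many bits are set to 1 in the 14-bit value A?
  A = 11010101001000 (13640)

11010101001000
1-bits at positions (from bit 0 = LSB): 3, 6, 8, 10, 12, 13
Count = 6

Answer: 6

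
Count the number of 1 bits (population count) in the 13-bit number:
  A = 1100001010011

1100001010011
1-bits at positions (from bit 0 = LSB): 0, 1, 4, 6, 11, 12
Count = 6

Answer: 6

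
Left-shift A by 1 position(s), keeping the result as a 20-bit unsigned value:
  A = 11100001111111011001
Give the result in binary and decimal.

Shift left by 1: drop the top 1 bit(s), append 1 zero(s) on the right.
  11100001111111011001  ->  discard [1], keep [1100001111111011001], append 0
= 11000011111110110010

Answer: 11000011111110110010 (802738)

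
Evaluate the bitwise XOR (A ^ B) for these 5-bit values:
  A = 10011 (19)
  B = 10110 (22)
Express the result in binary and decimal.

Apply ^ to each column (1 where bits differ):
  10011
^ 10110
-------
  00101

Answer: 00101 (5)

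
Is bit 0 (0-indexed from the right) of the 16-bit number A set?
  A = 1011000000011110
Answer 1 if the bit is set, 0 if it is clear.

Bit 0 is the 1st from the right.
  1011000000011110
                 ^
That bit is 0.

Answer: 0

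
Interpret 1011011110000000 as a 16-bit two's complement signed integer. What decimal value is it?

MSB is 1, so the value is negative. Find the magnitude:
1. Invert bits:  0100100001111111
2. Add 1:        0100100010000000  = 18560
3. Apply sign:   -18560

Answer: -18560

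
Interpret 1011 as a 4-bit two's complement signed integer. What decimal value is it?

MSB is 1, so the value is negative. Find the magnitude:
1. Invert bits:  0100
2. Add 1:        0101  = 5
3. Apply sign:   -5

Answer: -5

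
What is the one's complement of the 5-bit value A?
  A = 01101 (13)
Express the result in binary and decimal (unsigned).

Flip each bit (0->1, 1->0):
  01101
  10010

Answer: 10010 (18)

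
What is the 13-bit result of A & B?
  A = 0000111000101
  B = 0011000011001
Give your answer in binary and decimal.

Apply & to each column (1 only where both bits are 1):
  0000111000101
& 0011000011001
---------------
  0000000000001

Answer: 0000000000001 (1)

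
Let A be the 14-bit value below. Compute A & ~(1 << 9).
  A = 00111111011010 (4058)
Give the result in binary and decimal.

Mask = ~(1 << 9) = 11110111111111
Bit 9 of A is 1, so AND-ing with the mask clears it to 0.
  00111111011010
& 11110111111111
----------------
  00110111011010

Answer: 00110111011010 (3546)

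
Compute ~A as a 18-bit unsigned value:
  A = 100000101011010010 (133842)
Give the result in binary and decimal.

Flip each bit (0->1, 1->0):
  100000101011010010
  011111010100101101

Answer: 011111010100101101 (128301)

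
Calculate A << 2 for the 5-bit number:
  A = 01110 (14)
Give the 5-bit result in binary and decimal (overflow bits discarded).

Shift left by 2: drop the top 2 bit(s), append 2 zero(s) on the right.
  01110  ->  discard [01], keep [110], append 00
= 11000

Answer: 11000 (24)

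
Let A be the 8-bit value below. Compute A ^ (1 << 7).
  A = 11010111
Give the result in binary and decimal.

Mask = 1 << 7 = 10000000
Bit 7 of A is 1; XOR with the mask flips it to 0.
  11010111
^ 10000000
----------
  01010111

Answer: 01010111 (87)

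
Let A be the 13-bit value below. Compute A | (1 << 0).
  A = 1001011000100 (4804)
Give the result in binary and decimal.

Mask = 1 << 0 = 0000000000001
Bit 0 of A is 0, so OR-ing with the mask flips it to 1.
  1001011000100
| 0000000000001
---------------
  1001011000101

Answer: 1001011000101 (4805)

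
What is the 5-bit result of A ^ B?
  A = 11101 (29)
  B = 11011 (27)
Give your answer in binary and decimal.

Apply ^ to each column (1 where bits differ):
  11101
^ 11011
-------
  00110

Answer: 00110 (6)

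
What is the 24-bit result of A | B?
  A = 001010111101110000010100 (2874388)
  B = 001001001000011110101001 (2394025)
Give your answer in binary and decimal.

Apply | to each column (1 where either bit is 1):
  001010111101110000010100
| 001001001000011110101001
--------------------------
  001011111101111110111101

Answer: 001011111101111110111101 (3137469)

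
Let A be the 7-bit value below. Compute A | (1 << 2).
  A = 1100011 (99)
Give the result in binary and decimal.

Mask = 1 << 2 = 0000100
Bit 2 of A is 0, so OR-ing with the mask flips it to 1.
  1100011
| 0000100
---------
  1100111

Answer: 1100111 (103)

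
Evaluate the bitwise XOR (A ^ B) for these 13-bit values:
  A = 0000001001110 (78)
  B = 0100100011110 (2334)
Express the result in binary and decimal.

Apply ^ to each column (1 where bits differ):
  0000001001110
^ 0100100011110
---------------
  0100101010000

Answer: 0100101010000 (2384)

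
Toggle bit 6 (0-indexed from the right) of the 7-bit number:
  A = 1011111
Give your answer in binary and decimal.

Mask = 1 << 6 = 1000000
Bit 6 of A is 1; XOR with the mask flips it to 0.
  1011111
^ 1000000
---------
  0011111

Answer: 0011111 (31)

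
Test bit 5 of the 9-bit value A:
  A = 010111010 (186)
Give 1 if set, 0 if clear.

Bit 5 is the 6th from the right.
  010111010
     ^
That bit is 1.

Answer: 1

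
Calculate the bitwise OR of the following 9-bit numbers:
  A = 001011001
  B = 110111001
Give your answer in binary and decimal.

Apply | to each column (1 where either bit is 1):
  001011001
| 110111001
-----------
  111111001

Answer: 111111001 (505)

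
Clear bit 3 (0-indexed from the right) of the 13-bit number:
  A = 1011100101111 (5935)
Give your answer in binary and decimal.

Mask = ~(1 << 3) = 1111111110111
Bit 3 of A is 1, so AND-ing with the mask clears it to 0.
  1011100101111
& 1111111110111
---------------
  1011100100111

Answer: 1011100100111 (5927)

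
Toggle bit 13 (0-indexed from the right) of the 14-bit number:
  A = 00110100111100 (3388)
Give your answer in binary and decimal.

Mask = 1 << 13 = 10000000000000
Bit 13 of A is 0; XOR with the mask flips it to 1.
  00110100111100
^ 10000000000000
----------------
  10110100111100

Answer: 10110100111100 (11580)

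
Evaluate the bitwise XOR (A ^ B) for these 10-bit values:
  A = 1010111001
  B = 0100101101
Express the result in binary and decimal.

Apply ^ to each column (1 where bits differ):
  1010111001
^ 0100101101
------------
  1110010100

Answer: 1110010100 (916)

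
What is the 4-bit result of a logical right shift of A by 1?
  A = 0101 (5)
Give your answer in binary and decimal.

Logical shift right by 1: drop the bottom 1 bit(s), prepend 1 zero(s) on the left.
  0101  ->  keep [010], discard [1], prepend 0
= 0010

Answer: 0010 (2)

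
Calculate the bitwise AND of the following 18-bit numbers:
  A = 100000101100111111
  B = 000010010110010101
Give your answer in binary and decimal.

Apply & to each column (1 only where both bits are 1):
  100000101100111111
& 000010010110010101
--------------------
  000000000100010101

Answer: 000000000100010101 (277)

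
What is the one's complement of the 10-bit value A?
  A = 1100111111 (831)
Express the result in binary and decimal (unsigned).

Flip each bit (0->1, 1->0):
  1100111111
  0011000000

Answer: 0011000000 (192)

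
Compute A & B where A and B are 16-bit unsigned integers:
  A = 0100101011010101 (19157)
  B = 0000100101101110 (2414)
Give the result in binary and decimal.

Apply & to each column (1 only where both bits are 1):
  0100101011010101
& 0000100101101110
------------------
  0000100001000100

Answer: 0000100001000100 (2116)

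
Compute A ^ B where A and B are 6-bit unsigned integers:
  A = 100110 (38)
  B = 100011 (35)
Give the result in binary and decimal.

Apply ^ to each column (1 where bits differ):
  100110
^ 100011
--------
  000101

Answer: 000101 (5)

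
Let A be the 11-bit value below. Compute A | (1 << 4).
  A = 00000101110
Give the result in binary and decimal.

Mask = 1 << 4 = 00000010000
Bit 4 of A is 0, so OR-ing with the mask flips it to 1.
  00000101110
| 00000010000
-------------
  00000111110

Answer: 00000111110 (62)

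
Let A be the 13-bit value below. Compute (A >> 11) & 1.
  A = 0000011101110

Bit 11 is the 12th from the right.
  0000011101110
   ^
That bit is 0.

Answer: 0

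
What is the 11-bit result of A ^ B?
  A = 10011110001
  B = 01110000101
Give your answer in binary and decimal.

Apply ^ to each column (1 where bits differ):
  10011110001
^ 01110000101
-------------
  11101110100

Answer: 11101110100 (1908)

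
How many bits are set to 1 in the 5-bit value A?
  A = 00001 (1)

00001
1-bits at positions (from bit 0 = LSB): 0
Count = 1

Answer: 1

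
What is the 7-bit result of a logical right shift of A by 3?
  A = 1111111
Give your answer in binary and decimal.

Logical shift right by 3: drop the bottom 3 bit(s), prepend 3 zero(s) on the left.
  1111111  ->  keep [1111], discard [111], prepend 000
= 0001111

Answer: 0001111 (15)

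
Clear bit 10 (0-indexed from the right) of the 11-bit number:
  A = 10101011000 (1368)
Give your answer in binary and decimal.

Mask = ~(1 << 10) = 01111111111
Bit 10 of A is 1, so AND-ing with the mask clears it to 0.
  10101011000
& 01111111111
-------------
  00101011000

Answer: 00101011000 (344)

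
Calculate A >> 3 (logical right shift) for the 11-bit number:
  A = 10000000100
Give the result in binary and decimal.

Logical shift right by 3: drop the bottom 3 bit(s), prepend 3 zero(s) on the left.
  10000000100  ->  keep [10000000], discard [100], prepend 000
= 00010000000

Answer: 00010000000 (128)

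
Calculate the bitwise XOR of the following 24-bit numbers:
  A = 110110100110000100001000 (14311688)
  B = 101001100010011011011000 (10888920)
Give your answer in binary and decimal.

Apply ^ to each column (1 where bits differ):
  110110100110000100001000
^ 101001100010011011011000
--------------------------
  011111000100011111010000

Answer: 011111000100011111010000 (8144848)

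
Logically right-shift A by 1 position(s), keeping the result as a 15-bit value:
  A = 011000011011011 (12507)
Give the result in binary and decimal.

Logical shift right by 1: drop the bottom 1 bit(s), prepend 1 zero(s) on the left.
  011000011011011  ->  keep [01100001101101], discard [1], prepend 0
= 001100001101101

Answer: 001100001101101 (6253)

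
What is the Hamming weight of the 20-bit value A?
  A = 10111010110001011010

10111010110001011010
1-bits at positions (from bit 0 = LSB): 1, 3, 4, 6, 10, 11, 13, 15, 16, 17, 19
Count = 11

Answer: 11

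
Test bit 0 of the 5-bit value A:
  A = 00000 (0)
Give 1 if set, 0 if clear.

Bit 0 is the 1st from the right.
  00000
      ^
That bit is 0.

Answer: 0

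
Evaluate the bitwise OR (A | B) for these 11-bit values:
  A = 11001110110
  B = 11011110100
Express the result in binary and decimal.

Apply | to each column (1 where either bit is 1):
  11001110110
| 11011110100
-------------
  11011110110

Answer: 11011110110 (1782)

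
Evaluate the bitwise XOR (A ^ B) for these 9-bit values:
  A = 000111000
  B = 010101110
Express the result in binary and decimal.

Apply ^ to each column (1 where bits differ):
  000111000
^ 010101110
-----------
  010010110

Answer: 010010110 (150)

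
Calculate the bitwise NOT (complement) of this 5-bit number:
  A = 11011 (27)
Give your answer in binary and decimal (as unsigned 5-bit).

Flip each bit (0->1, 1->0):
  11011
  00100

Answer: 00100 (4)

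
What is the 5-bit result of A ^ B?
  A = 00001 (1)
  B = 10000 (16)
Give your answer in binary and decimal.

Apply ^ to each column (1 where bits differ):
  00001
^ 10000
-------
  10001

Answer: 10001 (17)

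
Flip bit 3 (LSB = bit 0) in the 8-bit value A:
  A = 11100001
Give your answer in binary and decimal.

Mask = 1 << 3 = 00001000
Bit 3 of A is 0; XOR with the mask flips it to 1.
  11100001
^ 00001000
----------
  11101001

Answer: 11101001 (233)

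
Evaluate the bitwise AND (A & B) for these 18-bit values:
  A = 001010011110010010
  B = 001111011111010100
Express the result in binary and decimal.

Apply & to each column (1 only where both bits are 1):
  001010011110010010
& 001111011111010100
--------------------
  001010011110010000

Answer: 001010011110010000 (42896)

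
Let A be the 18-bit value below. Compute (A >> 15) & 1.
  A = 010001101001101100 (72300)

Bit 15 is the 16th from the right.
  010001101001101100
    ^
That bit is 0.

Answer: 0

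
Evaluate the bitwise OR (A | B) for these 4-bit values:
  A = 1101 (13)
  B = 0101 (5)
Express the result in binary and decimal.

Apply | to each column (1 where either bit is 1):
  1101
| 0101
------
  1101

Answer: 1101 (13)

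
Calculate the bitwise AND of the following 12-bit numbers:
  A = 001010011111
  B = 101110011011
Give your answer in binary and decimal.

Apply & to each column (1 only where both bits are 1):
  001010011111
& 101110011011
--------------
  001010011011

Answer: 001010011011 (667)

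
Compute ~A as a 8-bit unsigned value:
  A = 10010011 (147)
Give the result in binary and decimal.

Flip each bit (0->1, 1->0):
  10010011
  01101100

Answer: 01101100 (108)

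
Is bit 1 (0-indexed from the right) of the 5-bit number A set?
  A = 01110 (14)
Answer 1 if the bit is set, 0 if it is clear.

Bit 1 is the 2nd from the right.
  01110
     ^
That bit is 1.

Answer: 1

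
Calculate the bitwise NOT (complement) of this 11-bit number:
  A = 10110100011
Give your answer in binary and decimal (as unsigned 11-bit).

Flip each bit (0->1, 1->0):
  10110100011
  01001011100

Answer: 01001011100 (604)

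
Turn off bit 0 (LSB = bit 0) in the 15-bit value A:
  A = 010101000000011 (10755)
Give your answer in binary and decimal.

Mask = ~(1 << 0) = 111111111111110
Bit 0 of A is 1, so AND-ing with the mask clears it to 0.
  010101000000011
& 111111111111110
-----------------
  010101000000010

Answer: 010101000000010 (10754)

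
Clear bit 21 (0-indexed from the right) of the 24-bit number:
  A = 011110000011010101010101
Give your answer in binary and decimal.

Mask = ~(1 << 21) = 110111111111111111111111
Bit 21 of A is 1, so AND-ing with the mask clears it to 0.
  011110000011010101010101
& 110111111111111111111111
--------------------------
  010110000011010101010101

Answer: 010110000011010101010101 (5780821)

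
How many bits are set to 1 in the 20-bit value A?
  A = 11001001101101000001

11001001101101000001
1-bits at positions (from bit 0 = LSB): 0, 6, 8, 9, 11, 12, 15, 18, 19
Count = 9

Answer: 9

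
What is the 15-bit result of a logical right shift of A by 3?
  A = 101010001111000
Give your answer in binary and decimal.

Logical shift right by 3: drop the bottom 3 bit(s), prepend 3 zero(s) on the left.
  101010001111000  ->  keep [101010001111], discard [000], prepend 000
= 000101010001111

Answer: 000101010001111 (2703)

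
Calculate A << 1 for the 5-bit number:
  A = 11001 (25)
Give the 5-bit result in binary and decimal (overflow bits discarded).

Shift left by 1: drop the top 1 bit(s), append 1 zero(s) on the right.
  11001  ->  discard [1], keep [1001], append 0
= 10010

Answer: 10010 (18)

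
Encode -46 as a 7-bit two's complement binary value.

1. Binary of +46:  0101110
2. Invert bits:     1010001
3. Add 1:           1010010

Answer: 1010010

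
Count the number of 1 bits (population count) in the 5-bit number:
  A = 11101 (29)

11101
1-bits at positions (from bit 0 = LSB): 0, 2, 3, 4
Count = 4

Answer: 4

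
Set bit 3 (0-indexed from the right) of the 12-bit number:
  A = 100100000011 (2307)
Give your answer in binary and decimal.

Mask = 1 << 3 = 000000001000
Bit 3 of A is 0, so OR-ing with the mask flips it to 1.
  100100000011
| 000000001000
--------------
  100100001011

Answer: 100100001011 (2315)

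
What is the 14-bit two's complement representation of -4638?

1. Binary of +4638:  01001000011110
2. Invert bits:     10110111100001
3. Add 1:           10110111100010

Answer: 10110111100010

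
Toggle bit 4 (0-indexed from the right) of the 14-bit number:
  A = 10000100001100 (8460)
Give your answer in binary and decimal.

Mask = 1 << 4 = 00000000010000
Bit 4 of A is 0; XOR with the mask flips it to 1.
  10000100001100
^ 00000000010000
----------------
  10000100011100

Answer: 10000100011100 (8476)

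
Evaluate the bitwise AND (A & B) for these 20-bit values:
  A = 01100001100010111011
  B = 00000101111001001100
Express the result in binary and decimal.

Apply & to each column (1 only where both bits are 1):
  01100001100010111011
& 00000101111001001100
----------------------
  00000001100000001000

Answer: 00000001100000001000 (6152)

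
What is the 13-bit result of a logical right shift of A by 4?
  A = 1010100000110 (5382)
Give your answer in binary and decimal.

Logical shift right by 4: drop the bottom 4 bit(s), prepend 4 zero(s) on the left.
  1010100000110  ->  keep [101010000], discard [0110], prepend 0000
= 0000101010000

Answer: 0000101010000 (336)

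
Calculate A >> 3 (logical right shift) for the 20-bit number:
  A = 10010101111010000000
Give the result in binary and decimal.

Logical shift right by 3: drop the bottom 3 bit(s), prepend 3 zero(s) on the left.
  10010101111010000000  ->  keep [10010101111010000], discard [000], prepend 000
= 00010010101111010000

Answer: 00010010101111010000 (76752)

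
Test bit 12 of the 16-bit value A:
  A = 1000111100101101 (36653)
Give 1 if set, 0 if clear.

Bit 12 is the 13th from the right.
  1000111100101101
     ^
That bit is 0.

Answer: 0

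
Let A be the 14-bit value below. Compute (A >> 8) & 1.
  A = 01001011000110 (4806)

Bit 8 is the 9th from the right.
  01001011000110
       ^
That bit is 0.

Answer: 0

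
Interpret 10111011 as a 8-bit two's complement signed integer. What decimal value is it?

MSB is 1, so the value is negative. Find the magnitude:
1. Invert bits:  01000100
2. Add 1:        01000101  = 69
3. Apply sign:   -69

Answer: -69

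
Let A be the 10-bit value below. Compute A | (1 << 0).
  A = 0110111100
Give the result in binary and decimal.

Mask = 1 << 0 = 0000000001
Bit 0 of A is 0, so OR-ing with the mask flips it to 1.
  0110111100
| 0000000001
------------
  0110111101

Answer: 0110111101 (445)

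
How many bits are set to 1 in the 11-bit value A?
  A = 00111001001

00111001001
1-bits at positions (from bit 0 = LSB): 0, 3, 6, 7, 8
Count = 5

Answer: 5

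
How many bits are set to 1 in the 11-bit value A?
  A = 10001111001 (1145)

10001111001
1-bits at positions (from bit 0 = LSB): 0, 3, 4, 5, 6, 10
Count = 6

Answer: 6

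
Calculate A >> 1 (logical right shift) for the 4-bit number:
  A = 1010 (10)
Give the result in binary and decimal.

Logical shift right by 1: drop the bottom 1 bit(s), prepend 1 zero(s) on the left.
  1010  ->  keep [101], discard [0], prepend 0
= 0101

Answer: 0101 (5)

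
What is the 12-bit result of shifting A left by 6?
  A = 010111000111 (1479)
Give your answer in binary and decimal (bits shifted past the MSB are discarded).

Shift left by 6: drop the top 6 bit(s), append 6 zero(s) on the right.
  010111000111  ->  discard [010111], keep [000111], append 000000
= 000111000000

Answer: 000111000000 (448)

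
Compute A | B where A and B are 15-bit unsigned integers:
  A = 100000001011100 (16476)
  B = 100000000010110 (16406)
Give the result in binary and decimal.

Apply | to each column (1 where either bit is 1):
  100000001011100
| 100000000010110
-----------------
  100000001011110

Answer: 100000001011110 (16478)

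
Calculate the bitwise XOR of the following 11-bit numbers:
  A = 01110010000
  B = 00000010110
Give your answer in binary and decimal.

Apply ^ to each column (1 where bits differ):
  01110010000
^ 00000010110
-------------
  01110000110

Answer: 01110000110 (902)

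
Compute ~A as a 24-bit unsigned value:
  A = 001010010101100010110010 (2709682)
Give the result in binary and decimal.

Flip each bit (0->1, 1->0):
  001010010101100010110010
  110101101010011101001101

Answer: 110101101010011101001101 (14067533)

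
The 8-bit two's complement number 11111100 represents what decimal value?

MSB is 1, so the value is negative. Find the magnitude:
1. Invert bits:  00000011
2. Add 1:        00000100  = 4
3. Apply sign:   -4

Answer: -4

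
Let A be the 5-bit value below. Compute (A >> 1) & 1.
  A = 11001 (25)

Bit 1 is the 2nd from the right.
  11001
     ^
That bit is 0.

Answer: 0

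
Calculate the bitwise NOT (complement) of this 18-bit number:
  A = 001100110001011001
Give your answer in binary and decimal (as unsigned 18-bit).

Flip each bit (0->1, 1->0):
  001100110001011001
  110011001110100110

Answer: 110011001110100110 (209830)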